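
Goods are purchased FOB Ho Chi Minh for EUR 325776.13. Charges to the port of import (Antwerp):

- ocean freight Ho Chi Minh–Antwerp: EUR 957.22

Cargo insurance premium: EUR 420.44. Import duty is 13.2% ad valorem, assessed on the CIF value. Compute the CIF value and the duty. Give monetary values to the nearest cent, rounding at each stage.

CIF = FOB price + freight + insurance
CIF = 325776.13 + 957.22 + 420.44 = 327153.79
Import duty = 327153.79 × 13.2% = 43184.30

CIF value: EUR 327153.79; import duty: EUR 43184.30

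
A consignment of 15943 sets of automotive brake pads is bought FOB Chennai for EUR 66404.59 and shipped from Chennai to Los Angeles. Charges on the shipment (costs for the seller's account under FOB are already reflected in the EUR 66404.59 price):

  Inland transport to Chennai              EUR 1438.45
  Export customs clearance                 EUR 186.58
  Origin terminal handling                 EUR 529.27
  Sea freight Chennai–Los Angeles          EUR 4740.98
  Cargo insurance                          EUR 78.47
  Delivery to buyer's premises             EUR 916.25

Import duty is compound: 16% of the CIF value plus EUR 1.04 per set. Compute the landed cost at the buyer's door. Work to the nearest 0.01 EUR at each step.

Total landed cost: EUR 100116.86

FOB: the seller bears costs until goods are on board at the origin port; the buyer bears freight, insurance and all costs thereafter.
Already in the invoice (seller's account under FOB): inland to port, export clearance, origin terminal — exclude.
CIF value = FOB price + freight + insurance = 66404.59 + 4740.98 + 78.47 = 71224.04
Ad valorem component: 71224.04 × 16% = 11395.85
Specific component: 15943 × 1.04 = 16580.72
Import duty = 11395.85 + 16580.72 = 27976.57
Buyer bears: freight 4740.98 + insurance 78.47 + delivery 916.25 + duty 27976.57 = 33712.27
Landed cost = invoice 66404.59 + 33712.27 = 100116.86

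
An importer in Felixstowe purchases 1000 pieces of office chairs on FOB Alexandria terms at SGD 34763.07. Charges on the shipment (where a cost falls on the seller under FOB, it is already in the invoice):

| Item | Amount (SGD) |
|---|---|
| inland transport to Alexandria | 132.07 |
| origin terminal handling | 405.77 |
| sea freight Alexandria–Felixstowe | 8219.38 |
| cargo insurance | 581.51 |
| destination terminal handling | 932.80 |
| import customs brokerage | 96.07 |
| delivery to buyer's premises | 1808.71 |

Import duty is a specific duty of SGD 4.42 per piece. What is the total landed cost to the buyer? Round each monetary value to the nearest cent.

Total landed cost: SGD 50821.54

FOB: the seller bears costs until goods are on board at the origin port; the buyer bears freight, insurance and all costs thereafter.
Already in the invoice (seller's account under FOB): inland to port, origin terminal — exclude.
CIF value = FOB price + freight + insurance = 34763.07 + 8219.38 + 581.51 = 43563.96
Import duty = 1000 × 4.42 = 4420.00
Buyer bears: freight 8219.38 + insurance 581.51 + destination terminal 932.80 + brokerage 96.07 + delivery 1808.71 + duty 4420.00 = 16058.47
Landed cost = invoice 34763.07 + 16058.47 = 50821.54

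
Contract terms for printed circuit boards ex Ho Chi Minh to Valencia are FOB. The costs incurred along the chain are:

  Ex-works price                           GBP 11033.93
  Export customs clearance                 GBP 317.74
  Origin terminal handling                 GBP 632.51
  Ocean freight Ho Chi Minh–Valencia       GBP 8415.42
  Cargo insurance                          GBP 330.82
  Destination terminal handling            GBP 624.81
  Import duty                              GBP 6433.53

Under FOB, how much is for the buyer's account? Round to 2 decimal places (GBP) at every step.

FOB: the seller bears costs until goods are on board at the origin port; the buyer bears freight, insurance and all costs thereafter.
Seller's account: goods 11033.93 + export clearance 317.74 + origin terminal 632.51 = 11984.18
Buyer's account: freight 8415.42 + insurance 330.82 + destination terminal 624.81 + duty 6433.53 = 15804.58

Buyer's account: GBP 15804.58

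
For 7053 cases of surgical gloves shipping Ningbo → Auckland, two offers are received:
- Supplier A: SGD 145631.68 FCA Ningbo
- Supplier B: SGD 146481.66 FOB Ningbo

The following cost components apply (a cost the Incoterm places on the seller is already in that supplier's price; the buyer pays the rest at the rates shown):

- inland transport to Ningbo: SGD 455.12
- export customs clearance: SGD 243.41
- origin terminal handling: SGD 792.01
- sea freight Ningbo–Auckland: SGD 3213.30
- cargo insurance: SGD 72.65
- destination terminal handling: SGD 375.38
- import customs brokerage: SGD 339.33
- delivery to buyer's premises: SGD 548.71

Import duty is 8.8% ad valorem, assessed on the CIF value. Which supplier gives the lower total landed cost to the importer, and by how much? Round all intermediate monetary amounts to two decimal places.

Supplier A (FCA):
CIF value = FCA price + origin terminal + freight + insurance = 145631.68 + 792.01 + 3213.30 + 72.65 = 149709.64
Import duty = 149709.64 × 8.8% = 13174.45
Buyer bears (A): 792.01 + 3213.30 + 72.65 + 375.38 + 339.33 + 548.71 = 5341.38
Landed cost (A) = invoice 145631.68 + 5341.38 + duty 13174.45 = 164147.51
Supplier B (FOB):
CIF value = FOB price + freight + insurance = 146481.66 + 3213.30 + 72.65 = 149767.61
Import duty = 149767.61 × 8.8% = 13179.55
Buyer bears (B): 3213.30 + 72.65 + 375.38 + 339.33 + 548.71 = 4549.37
Landed cost (B) = invoice 146481.66 + 4549.37 + duty 13179.55 = 164210.58
Difference = |164147.51 − 164210.58| = 63.07

Supplier A is cheaper by SGD 63.07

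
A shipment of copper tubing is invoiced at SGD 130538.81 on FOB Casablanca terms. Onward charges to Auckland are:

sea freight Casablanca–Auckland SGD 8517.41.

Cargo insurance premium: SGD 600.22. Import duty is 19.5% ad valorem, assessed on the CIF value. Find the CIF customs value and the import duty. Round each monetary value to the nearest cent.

CIF value: SGD 139656.44; import duty: SGD 27233.01

CIF = FOB price + freight + insurance
CIF = 130538.81 + 8517.41 + 600.22 = 139656.44
Import duty = 139656.44 × 19.5% = 27233.01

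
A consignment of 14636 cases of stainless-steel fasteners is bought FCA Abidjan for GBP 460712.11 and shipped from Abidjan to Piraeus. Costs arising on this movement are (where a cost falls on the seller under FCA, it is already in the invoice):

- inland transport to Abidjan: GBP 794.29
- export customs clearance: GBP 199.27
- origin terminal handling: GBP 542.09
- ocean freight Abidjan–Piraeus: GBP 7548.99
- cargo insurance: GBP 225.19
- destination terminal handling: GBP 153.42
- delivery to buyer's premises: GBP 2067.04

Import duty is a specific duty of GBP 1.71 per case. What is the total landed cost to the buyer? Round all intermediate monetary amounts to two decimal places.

FCA: the seller delivers export-cleared goods to the carrier; the buyer bears costs from that point.
Already in the invoice (seller's account under FCA): inland to port, export clearance — exclude.
CIF value = FCA price + origin terminal + freight + insurance = 460712.11 + 542.09 + 7548.99 + 225.19 = 469028.38
Import duty = 14636 × 1.71 = 25027.56
Buyer bears: origin terminal 542.09 + freight 7548.99 + insurance 225.19 + destination terminal 153.42 + delivery 2067.04 + duty 25027.56 = 35564.29
Landed cost = invoice 460712.11 + 35564.29 = 496276.40

Total landed cost: GBP 496276.40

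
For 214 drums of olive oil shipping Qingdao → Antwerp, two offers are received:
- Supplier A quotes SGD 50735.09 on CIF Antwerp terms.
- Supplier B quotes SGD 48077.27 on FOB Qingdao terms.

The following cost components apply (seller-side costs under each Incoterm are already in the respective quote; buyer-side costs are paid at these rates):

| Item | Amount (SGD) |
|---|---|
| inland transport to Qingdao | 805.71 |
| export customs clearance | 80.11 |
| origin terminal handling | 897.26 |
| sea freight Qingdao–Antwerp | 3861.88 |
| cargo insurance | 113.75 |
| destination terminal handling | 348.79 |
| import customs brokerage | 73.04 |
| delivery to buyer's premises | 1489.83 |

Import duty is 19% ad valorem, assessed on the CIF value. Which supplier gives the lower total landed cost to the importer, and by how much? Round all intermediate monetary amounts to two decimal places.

Supplier A (CIF):
The CIF price already equals the CIF value: 50735.09
Import duty = 50735.09 × 19% = 9639.67
Buyer bears (A): 348.79 + 73.04 + 1489.83 = 1911.66
Landed cost (A) = invoice 50735.09 + 1911.66 + duty 9639.67 = 62286.42
Supplier B (FOB):
CIF value = FOB price + freight + insurance = 48077.27 + 3861.88 + 113.75 = 52052.90
Import duty = 52052.90 × 19% = 9890.05
Buyer bears (B): 3861.88 + 113.75 + 348.79 + 73.04 + 1489.83 = 5887.29
Landed cost (B) = invoice 48077.27 + 5887.29 + duty 9890.05 = 63854.61
Difference = |62286.42 − 63854.61| = 1568.19

Supplier A is cheaper by SGD 1568.19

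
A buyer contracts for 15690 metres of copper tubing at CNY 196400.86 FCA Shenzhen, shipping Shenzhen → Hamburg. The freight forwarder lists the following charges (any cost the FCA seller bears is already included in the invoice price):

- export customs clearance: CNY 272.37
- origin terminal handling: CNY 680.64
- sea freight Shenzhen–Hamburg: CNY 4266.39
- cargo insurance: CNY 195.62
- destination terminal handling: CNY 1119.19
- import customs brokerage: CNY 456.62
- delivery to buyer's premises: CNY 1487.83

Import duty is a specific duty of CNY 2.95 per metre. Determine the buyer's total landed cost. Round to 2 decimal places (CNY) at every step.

FCA: the seller delivers export-cleared goods to the carrier; the buyer bears costs from that point.
Already in the invoice (seller's account under FCA): export clearance — exclude.
CIF value = FCA price + origin terminal + freight + insurance = 196400.86 + 680.64 + 4266.39 + 195.62 = 201543.51
Import duty = 15690 × 2.95 = 46285.50
Buyer bears: origin terminal 680.64 + freight 4266.39 + insurance 195.62 + destination terminal 1119.19 + brokerage 456.62 + delivery 1487.83 + duty 46285.50 = 54491.79
Landed cost = invoice 196400.86 + 54491.79 = 250892.65

Total landed cost: CNY 250892.65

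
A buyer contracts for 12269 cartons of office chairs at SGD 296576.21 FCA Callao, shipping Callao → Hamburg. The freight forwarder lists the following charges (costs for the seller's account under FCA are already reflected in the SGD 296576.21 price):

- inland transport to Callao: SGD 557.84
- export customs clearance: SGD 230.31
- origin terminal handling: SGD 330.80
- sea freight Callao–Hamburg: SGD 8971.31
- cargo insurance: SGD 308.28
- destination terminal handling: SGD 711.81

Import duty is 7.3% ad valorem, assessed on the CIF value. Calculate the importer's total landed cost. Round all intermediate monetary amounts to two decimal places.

Total landed cost: SGD 329250.03

FCA: the seller delivers export-cleared goods to the carrier; the buyer bears costs from that point.
Already in the invoice (seller's account under FCA): inland to port, export clearance — exclude.
CIF value = FCA price + origin terminal + freight + insurance = 296576.21 + 330.80 + 8971.31 + 308.28 = 306186.60
Import duty = 306186.60 × 7.3% = 22351.62
Buyer bears: origin terminal 330.80 + freight 8971.31 + insurance 308.28 + destination terminal 711.81 + duty 22351.62 = 32673.82
Landed cost = invoice 296576.21 + 32673.82 = 329250.03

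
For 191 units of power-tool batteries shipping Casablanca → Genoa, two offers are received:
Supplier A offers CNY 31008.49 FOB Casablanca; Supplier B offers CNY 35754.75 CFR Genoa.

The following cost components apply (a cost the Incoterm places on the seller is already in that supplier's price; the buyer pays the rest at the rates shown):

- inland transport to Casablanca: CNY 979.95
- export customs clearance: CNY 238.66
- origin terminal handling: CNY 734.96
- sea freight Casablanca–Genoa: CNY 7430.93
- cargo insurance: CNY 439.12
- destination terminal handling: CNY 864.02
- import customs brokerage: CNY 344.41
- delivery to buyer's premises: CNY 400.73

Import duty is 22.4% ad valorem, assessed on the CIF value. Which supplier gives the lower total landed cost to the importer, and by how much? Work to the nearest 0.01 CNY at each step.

Supplier A (FOB):
CIF value = FOB price + freight + insurance = 31008.49 + 7430.93 + 439.12 = 38878.54
Import duty = 38878.54 × 22.4% = 8708.79
Buyer bears (A): 7430.93 + 439.12 + 864.02 + 344.41 + 400.73 = 9479.21
Landed cost (A) = invoice 31008.49 + 9479.21 + duty 8708.79 = 49196.49
Supplier B (CFR):
CIF value = CFR price + insurance = 35754.75 + 439.12 = 36193.87
Import duty = 36193.87 × 22.4% = 8107.43
Buyer bears (B): 439.12 + 864.02 + 344.41 + 400.73 = 2048.28
Landed cost (B) = invoice 35754.75 + 2048.28 + duty 8107.43 = 45910.46
Difference = |49196.49 − 45910.46| = 3286.03

Supplier B is cheaper by CNY 3286.03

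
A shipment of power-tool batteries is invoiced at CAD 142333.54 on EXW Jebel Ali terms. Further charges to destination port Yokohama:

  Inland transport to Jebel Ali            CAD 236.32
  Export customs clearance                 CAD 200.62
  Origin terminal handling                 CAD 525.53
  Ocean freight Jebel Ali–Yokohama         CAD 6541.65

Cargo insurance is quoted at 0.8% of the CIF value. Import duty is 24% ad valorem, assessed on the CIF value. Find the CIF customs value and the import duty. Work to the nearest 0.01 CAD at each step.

Let C be the CIF value. C = EXW price + pre-shipment costs + freight + 0.8% × C
C − 0.8% × C = 142333.54 + 236.32 + 200.62 + 525.53 + 6541.65
0.992 × C = 149837.66
C = 149837.66 / 0.992 = 151046.03
Insurance premium = 0.8% × 151046.03 = 1208.37
Import duty = 151046.03 × 24% = 36251.05

CIF value: CAD 151046.03; import duty: CAD 36251.05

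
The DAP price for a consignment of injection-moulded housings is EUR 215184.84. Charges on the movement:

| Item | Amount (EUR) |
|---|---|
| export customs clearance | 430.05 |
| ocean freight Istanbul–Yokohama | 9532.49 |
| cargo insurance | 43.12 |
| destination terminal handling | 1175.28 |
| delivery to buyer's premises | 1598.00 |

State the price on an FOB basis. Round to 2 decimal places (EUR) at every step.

FOB price: EUR 202835.95

Not relevant to the conversion: export clearance — on the seller under both DAP and FOB; already in the DAP price and stays in the FOB price.
From DAP to FOB, the seller no longer bears: freight, insurance, destination terminal, delivery.
FOB price = 215184.84 − 9532.49 − 43.12 − 1175.28 − 1598.00 = 202835.95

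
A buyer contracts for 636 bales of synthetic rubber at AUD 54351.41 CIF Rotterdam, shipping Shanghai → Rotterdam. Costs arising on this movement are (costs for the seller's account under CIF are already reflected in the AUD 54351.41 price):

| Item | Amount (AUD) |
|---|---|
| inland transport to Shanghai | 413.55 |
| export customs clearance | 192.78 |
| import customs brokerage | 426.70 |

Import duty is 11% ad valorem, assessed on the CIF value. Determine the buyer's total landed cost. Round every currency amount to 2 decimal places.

Total landed cost: AUD 60756.77

CIF: the seller pays costs through ocean freight and marine insurance to the destination port.
Already in the invoice (seller's account under CIF): inland to port, export clearance — exclude.
The CIF price already equals the CIF value: 54351.41
Import duty = 54351.41 × 11% = 5978.66
Buyer bears: brokerage 426.70 + duty 5978.66 = 6405.36
Landed cost = invoice 54351.41 + 6405.36 = 60756.77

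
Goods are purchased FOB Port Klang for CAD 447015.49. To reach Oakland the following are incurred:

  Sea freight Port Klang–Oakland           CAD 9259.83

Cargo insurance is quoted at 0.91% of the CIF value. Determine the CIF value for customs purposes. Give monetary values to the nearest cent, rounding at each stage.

CIF value: CAD 460465.56

Let C be the CIF value. C = FOB price + freight + 0.91% × C
C − 0.91% × C = 447015.49 + 9259.83
0.9909 × C = 456275.32
C = 456275.32 / 0.9909 = 460465.56
Insurance premium = 0.91% × 460465.56 = 4190.24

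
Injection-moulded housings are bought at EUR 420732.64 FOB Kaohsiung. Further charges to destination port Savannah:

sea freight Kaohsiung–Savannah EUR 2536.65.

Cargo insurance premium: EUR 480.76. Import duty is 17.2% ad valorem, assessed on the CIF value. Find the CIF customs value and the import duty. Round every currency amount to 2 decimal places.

CIF value: EUR 423750.05; import duty: EUR 72885.01

CIF = FOB price + freight + insurance
CIF = 420732.64 + 2536.65 + 480.76 = 423750.05
Import duty = 423750.05 × 17.2% = 72885.01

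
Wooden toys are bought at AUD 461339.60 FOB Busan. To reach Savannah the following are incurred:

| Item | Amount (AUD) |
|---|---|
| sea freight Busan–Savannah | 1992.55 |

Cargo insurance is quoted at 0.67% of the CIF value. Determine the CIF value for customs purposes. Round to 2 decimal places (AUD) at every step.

Let C be the CIF value. C = FOB price + freight + 0.67% × C
C − 0.67% × C = 461339.60 + 1992.55
0.9933 × C = 463332.15
C = 463332.15 / 0.9933 = 466457.41
Insurance premium = 0.67% × 466457.41 = 3125.26

CIF value: AUD 466457.41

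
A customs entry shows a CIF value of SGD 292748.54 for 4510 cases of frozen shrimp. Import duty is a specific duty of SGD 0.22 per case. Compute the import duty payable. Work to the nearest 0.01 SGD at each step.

Import duty: SGD 992.20

Import duty = 4510 × 0.22 = 992.20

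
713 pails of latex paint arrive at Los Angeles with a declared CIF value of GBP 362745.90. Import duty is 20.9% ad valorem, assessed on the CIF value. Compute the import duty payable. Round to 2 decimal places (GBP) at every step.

Import duty = 362745.90 × 20.9% = 75813.89

Import duty: GBP 75813.89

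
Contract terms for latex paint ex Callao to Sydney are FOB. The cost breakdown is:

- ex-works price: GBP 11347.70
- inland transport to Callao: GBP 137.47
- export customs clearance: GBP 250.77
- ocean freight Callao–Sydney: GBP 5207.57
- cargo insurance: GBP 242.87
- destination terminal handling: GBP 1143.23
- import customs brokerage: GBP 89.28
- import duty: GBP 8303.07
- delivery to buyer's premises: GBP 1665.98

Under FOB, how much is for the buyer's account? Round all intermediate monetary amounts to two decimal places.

FOB: the seller bears costs until goods are on board at the origin port; the buyer bears freight, insurance and all costs thereafter.
Seller's account: goods 11347.70 + inland to port 137.47 + export clearance 250.77 = 11735.94
Buyer's account: freight 5207.57 + insurance 242.87 + destination terminal 1143.23 + brokerage 89.28 + duty 8303.07 + delivery 1665.98 = 16652.00

Buyer's account: GBP 16652.00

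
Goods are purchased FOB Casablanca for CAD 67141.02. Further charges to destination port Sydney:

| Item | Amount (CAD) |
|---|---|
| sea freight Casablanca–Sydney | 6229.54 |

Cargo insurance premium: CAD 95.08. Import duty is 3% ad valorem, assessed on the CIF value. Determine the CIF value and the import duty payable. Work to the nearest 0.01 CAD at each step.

CIF = FOB price + freight + insurance
CIF = 67141.02 + 6229.54 + 95.08 = 73465.64
Import duty = 73465.64 × 3% = 2203.97

CIF value: CAD 73465.64; import duty: CAD 2203.97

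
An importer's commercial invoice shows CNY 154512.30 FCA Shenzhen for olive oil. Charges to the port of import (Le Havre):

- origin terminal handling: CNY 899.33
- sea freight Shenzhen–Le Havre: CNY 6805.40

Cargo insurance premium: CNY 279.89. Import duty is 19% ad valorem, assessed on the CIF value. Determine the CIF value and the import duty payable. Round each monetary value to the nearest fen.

CIF value: CNY 162496.92; import duty: CNY 30874.41

CIF = FCA price + pre-shipment costs + freight + insurance
CIF = 154512.30 + 899.33 + 6805.40 + 279.89 = 162496.92
Import duty = 162496.92 × 19% = 30874.41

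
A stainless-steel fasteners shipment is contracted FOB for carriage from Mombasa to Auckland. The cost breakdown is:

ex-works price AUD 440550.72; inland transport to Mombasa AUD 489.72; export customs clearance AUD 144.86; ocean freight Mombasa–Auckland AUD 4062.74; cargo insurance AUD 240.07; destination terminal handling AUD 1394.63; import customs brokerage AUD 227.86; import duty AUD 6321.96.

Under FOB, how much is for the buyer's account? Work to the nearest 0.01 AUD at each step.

Buyer's account: AUD 12247.26

FOB: the seller bears costs until goods are on board at the origin port; the buyer bears freight, insurance and all costs thereafter.
Seller's account: goods 440550.72 + inland to port 489.72 + export clearance 144.86 = 441185.30
Buyer's account: freight 4062.74 + insurance 240.07 + destination terminal 1394.63 + brokerage 227.86 + duty 6321.96 = 12247.26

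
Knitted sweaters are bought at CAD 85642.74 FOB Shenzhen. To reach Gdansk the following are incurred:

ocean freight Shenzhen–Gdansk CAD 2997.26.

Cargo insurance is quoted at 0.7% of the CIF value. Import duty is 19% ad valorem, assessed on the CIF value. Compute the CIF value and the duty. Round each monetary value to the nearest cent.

CIF value: CAD 89264.85; import duty: CAD 16960.32

Let C be the CIF value. C = FOB price + freight + 0.7% × C
C − 0.7% × C = 85642.74 + 2997.26
0.993 × C = 88640.00
C = 88640.00 / 0.993 = 89264.85
Insurance premium = 0.7% × 89264.85 = 624.85
Import duty = 89264.85 × 19% = 16960.32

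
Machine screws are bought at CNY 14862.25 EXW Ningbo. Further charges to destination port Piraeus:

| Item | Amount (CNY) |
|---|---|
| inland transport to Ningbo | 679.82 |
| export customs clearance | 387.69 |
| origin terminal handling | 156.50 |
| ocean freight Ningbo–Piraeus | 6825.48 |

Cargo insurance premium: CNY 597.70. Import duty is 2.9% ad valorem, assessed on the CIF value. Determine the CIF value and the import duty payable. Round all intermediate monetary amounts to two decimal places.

CIF = EXW price + pre-shipment costs + freight + insurance
CIF = 14862.25 + 679.82 + 387.69 + 156.50 + 6825.48 + 597.70 = 23509.44
Import duty = 23509.44 × 2.9% = 681.77

CIF value: CNY 23509.44; import duty: CNY 681.77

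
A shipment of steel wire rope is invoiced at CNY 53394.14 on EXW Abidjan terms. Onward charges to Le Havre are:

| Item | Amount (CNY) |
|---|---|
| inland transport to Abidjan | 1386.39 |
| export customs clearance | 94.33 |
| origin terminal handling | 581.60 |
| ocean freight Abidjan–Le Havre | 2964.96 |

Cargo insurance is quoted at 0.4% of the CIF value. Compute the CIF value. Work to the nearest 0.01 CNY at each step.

CIF value: CNY 58656.04

Let C be the CIF value. C = EXW price + pre-shipment costs + freight + 0.4% × C
C − 0.4% × C = 53394.14 + 1386.39 + 94.33 + 581.60 + 2964.96
0.996 × C = 58421.42
C = 58421.42 / 0.996 = 58656.04
Insurance premium = 0.4% × 58656.04 = 234.62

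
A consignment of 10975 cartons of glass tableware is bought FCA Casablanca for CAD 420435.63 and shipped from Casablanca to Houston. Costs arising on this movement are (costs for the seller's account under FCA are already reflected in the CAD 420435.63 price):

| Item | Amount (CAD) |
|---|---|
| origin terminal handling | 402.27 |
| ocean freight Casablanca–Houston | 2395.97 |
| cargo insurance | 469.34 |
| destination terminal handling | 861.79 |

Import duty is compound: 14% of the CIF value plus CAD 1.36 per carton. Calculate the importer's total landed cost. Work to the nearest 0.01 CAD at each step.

Total landed cost: CAD 498809.45

FCA: the seller delivers export-cleared goods to the carrier; the buyer bears costs from that point.
CIF value = FCA price + origin terminal + freight + insurance = 420435.63 + 402.27 + 2395.97 + 469.34 = 423703.21
Ad valorem component: 423703.21 × 14% = 59318.45
Specific component: 10975 × 1.36 = 14926.00
Import duty = 59318.45 + 14926.00 = 74244.45
Buyer bears: origin terminal 402.27 + freight 2395.97 + insurance 469.34 + destination terminal 861.79 + duty 74244.45 = 78373.82
Landed cost = invoice 420435.63 + 78373.82 = 498809.45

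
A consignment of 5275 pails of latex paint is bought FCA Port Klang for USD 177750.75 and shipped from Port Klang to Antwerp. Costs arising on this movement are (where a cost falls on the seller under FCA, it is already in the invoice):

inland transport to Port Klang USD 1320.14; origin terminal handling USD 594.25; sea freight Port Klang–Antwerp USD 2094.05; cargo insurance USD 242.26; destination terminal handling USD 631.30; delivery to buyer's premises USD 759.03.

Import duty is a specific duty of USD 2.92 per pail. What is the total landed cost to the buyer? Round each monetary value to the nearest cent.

Total landed cost: USD 197474.64

FCA: the seller delivers export-cleared goods to the carrier; the buyer bears costs from that point.
Already in the invoice (seller's account under FCA): inland to port — exclude.
CIF value = FCA price + origin terminal + freight + insurance = 177750.75 + 594.25 + 2094.05 + 242.26 = 180681.31
Import duty = 5275 × 2.92 = 15403.00
Buyer bears: origin terminal 594.25 + freight 2094.05 + insurance 242.26 + destination terminal 631.30 + delivery 759.03 + duty 15403.00 = 19723.89
Landed cost = invoice 177750.75 + 19723.89 = 197474.64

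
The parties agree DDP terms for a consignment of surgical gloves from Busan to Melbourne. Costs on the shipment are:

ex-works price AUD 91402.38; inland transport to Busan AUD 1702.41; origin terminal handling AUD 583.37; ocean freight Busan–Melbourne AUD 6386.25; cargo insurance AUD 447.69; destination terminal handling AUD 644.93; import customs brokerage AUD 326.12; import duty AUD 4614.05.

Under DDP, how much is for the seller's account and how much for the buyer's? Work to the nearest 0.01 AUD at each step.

Seller: AUD 106107.20; buyer: AUD 0.00

DDP: the seller bears all costs including import duty.
Seller's account: goods 91402.38 + inland to port 1702.41 + origin terminal 583.37 + freight 6386.25 + insurance 447.69 + destination terminal 644.93 + brokerage 326.12 + duty 4614.05 = 106107.20
Buyer's account: 0.00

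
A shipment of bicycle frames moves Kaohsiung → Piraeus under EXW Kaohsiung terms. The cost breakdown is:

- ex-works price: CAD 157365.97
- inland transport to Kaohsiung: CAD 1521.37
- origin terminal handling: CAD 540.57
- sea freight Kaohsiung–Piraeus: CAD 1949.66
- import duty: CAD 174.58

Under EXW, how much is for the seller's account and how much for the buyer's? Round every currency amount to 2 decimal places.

Seller: CAD 157365.97; buyer: CAD 4186.18

EXW: the seller makes goods available at their premises; the buyer bears all onward costs.
Seller's account: goods 157365.97 = 157365.97
Buyer's account: inland to port 1521.37 + origin terminal 540.57 + freight 1949.66 + duty 174.58 = 4186.18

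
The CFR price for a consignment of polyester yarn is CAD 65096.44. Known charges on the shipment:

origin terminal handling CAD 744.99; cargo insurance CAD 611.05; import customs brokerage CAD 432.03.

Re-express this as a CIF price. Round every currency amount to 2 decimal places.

CIF price: CAD 65707.49

Not relevant to the conversion: origin terminal — on the seller under both CFR and CIF; already in the CFR price and stays in the CIF price. brokerage — on the buyer under both terms; not part of either seller's price.
From CFR to CIF, the seller additionally bears: insurance.
CIF price = 65096.44 + 611.05 = 65707.49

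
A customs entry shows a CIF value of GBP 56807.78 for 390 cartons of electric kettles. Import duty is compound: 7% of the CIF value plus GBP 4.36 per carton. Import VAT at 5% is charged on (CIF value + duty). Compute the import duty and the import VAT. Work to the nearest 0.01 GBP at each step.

Ad valorem component: 56807.78 × 7% = 3976.54
Specific component: 390 × 4.36 = 1700.40
Import duty = 3976.54 + 1700.40 = 5676.94
VAT base = CIF + duty = 56807.78 + 5676.94 = 62484.72
Import VAT = 62484.72 × 5% = 3124.24

Import duty: GBP 5676.94; import VAT: GBP 3124.24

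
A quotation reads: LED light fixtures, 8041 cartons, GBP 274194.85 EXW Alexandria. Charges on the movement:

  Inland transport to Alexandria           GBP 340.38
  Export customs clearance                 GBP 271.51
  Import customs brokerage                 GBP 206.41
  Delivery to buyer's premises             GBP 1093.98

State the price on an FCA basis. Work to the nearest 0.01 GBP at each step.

FCA price: GBP 274806.74

Not relevant to the conversion: delivery, brokerage — on the buyer under both terms; not part of either seller's price.
From EXW to FCA, the seller additionally bears: inland to port, export clearance.
FCA price = 274194.85 + 340.38 + 271.51 = 274806.74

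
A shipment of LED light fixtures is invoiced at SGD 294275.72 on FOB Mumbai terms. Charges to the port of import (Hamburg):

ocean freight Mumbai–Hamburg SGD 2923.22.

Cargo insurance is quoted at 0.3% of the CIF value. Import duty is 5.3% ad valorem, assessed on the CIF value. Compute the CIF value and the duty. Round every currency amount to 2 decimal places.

CIF value: SGD 298093.22; import duty: SGD 15798.94

Let C be the CIF value. C = FOB price + freight + 0.3% × C
C − 0.3% × C = 294275.72 + 2923.22
0.997 × C = 297198.94
C = 297198.94 / 0.997 = 298093.22
Insurance premium = 0.3% × 298093.22 = 894.28
Import duty = 298093.22 × 5.3% = 15798.94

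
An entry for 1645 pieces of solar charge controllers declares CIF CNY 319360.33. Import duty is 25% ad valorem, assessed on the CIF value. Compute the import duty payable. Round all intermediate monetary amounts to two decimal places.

Import duty: CNY 79840.08

Import duty = 319360.33 × 25% = 79840.08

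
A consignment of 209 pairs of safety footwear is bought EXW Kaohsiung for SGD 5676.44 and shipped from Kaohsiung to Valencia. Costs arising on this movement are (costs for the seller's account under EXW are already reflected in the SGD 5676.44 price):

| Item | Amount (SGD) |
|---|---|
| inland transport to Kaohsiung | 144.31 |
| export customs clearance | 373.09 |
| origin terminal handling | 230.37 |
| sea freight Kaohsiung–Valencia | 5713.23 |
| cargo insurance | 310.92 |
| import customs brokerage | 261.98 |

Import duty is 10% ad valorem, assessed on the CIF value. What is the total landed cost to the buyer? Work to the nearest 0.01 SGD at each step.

EXW: the seller makes goods available at their premises; the buyer bears all onward costs.
CIF value = EXW price + inland to port + export clearance + origin terminal + freight + insurance = 5676.44 + 144.31 + 373.09 + 230.37 + 5713.23 + 310.92 = 12448.36
Import duty = 12448.36 × 10% = 1244.84
Buyer bears: inland to port 144.31 + export clearance 373.09 + origin terminal 230.37 + freight 5713.23 + insurance 310.92 + brokerage 261.98 + duty 1244.84 = 8278.74
Landed cost = invoice 5676.44 + 8278.74 = 13955.18

Total landed cost: SGD 13955.18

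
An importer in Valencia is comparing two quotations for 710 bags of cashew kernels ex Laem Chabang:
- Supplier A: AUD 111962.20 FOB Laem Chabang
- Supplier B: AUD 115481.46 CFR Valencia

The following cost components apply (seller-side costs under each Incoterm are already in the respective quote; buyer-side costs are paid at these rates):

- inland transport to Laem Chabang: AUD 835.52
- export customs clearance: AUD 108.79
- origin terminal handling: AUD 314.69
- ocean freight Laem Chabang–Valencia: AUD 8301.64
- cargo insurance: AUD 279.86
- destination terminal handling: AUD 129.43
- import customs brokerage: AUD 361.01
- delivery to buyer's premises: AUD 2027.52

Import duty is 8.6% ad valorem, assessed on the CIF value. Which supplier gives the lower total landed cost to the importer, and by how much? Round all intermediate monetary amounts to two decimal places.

Supplier A (FOB):
CIF value = FOB price + freight + insurance = 111962.20 + 8301.64 + 279.86 = 120543.70
Import duty = 120543.70 × 8.6% = 10366.76
Buyer bears (A): 8301.64 + 279.86 + 129.43 + 361.01 + 2027.52 = 11099.46
Landed cost (A) = invoice 111962.20 + 11099.46 + duty 10366.76 = 133428.42
Supplier B (CFR):
CIF value = CFR price + insurance = 115481.46 + 279.86 = 115761.32
Import duty = 115761.32 × 8.6% = 9955.47
Buyer bears (B): 279.86 + 129.43 + 361.01 + 2027.52 = 2797.82
Landed cost (B) = invoice 115481.46 + 2797.82 + duty 9955.47 = 128234.75
Difference = |133428.42 − 128234.75| = 5193.67

Supplier B is cheaper by AUD 5193.67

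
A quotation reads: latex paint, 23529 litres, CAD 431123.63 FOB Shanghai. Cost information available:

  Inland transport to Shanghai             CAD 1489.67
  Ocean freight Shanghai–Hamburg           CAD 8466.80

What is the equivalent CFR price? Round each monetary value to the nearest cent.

CFR price: CAD 439590.43

Not relevant to the conversion: inland to port — on the seller under both FOB and CFR; already in the FOB price and stays in the CFR price.
From FOB to CFR, the seller additionally bears: freight.
CFR price = 431123.63 + 8466.80 = 439590.43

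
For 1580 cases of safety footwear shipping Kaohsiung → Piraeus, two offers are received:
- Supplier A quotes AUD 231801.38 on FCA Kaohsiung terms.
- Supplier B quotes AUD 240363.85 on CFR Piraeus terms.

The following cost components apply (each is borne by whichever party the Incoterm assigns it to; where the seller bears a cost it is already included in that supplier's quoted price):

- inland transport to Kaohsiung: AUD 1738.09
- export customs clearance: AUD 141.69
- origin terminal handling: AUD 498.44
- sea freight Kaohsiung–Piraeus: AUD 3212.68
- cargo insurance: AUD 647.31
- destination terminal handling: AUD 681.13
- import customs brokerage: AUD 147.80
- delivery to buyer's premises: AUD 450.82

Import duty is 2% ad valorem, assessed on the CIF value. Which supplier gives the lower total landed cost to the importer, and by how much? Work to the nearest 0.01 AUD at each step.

Supplier A is cheaper by AUD 4948.37

Supplier A (FCA):
CIF value = FCA price + origin terminal + freight + insurance = 231801.38 + 498.44 + 3212.68 + 647.31 = 236159.81
Import duty = 236159.81 × 2% = 4723.20
Buyer bears (A): 498.44 + 3212.68 + 647.31 + 681.13 + 147.80 + 450.82 = 5638.18
Landed cost (A) = invoice 231801.38 + 5638.18 + duty 4723.20 = 242162.76
Supplier B (CFR):
CIF value = CFR price + insurance = 240363.85 + 647.31 = 241011.16
Import duty = 241011.16 × 2% = 4820.22
Buyer bears (B): 647.31 + 681.13 + 147.80 + 450.82 = 1927.06
Landed cost (B) = invoice 240363.85 + 1927.06 + duty 4820.22 = 247111.13
Difference = |242162.76 − 247111.13| = 4948.37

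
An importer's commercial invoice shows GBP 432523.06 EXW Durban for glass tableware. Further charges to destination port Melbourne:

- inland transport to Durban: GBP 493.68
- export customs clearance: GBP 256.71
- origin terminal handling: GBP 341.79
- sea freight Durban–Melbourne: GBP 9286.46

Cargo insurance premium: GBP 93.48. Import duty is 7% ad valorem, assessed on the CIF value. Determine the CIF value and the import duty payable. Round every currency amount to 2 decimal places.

CIF = EXW price + pre-shipment costs + freight + insurance
CIF = 432523.06 + 493.68 + 256.71 + 341.79 + 9286.46 + 93.48 = 442995.18
Import duty = 442995.18 × 7% = 31009.66

CIF value: GBP 442995.18; import duty: GBP 31009.66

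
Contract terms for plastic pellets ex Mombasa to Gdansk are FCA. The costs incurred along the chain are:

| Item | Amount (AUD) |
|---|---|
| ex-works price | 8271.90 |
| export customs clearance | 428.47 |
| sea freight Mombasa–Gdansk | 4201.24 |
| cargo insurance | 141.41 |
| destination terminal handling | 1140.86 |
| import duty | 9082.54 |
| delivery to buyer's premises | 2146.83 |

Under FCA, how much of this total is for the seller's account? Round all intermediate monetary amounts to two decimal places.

Seller's account: AUD 8700.37

FCA: the seller delivers export-cleared goods to the carrier; the buyer bears costs from that point.
Seller's account: goods 8271.90 + export clearance 428.47 = 8700.37
Buyer's account: freight 4201.24 + insurance 141.41 + destination terminal 1140.86 + duty 9082.54 + delivery 2146.83 = 16712.88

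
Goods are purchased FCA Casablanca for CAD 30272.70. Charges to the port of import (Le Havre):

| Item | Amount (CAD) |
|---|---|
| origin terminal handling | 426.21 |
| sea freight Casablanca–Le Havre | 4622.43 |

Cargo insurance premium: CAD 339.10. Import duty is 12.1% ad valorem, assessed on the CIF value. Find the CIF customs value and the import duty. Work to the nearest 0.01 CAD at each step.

CIF = FCA price + pre-shipment costs + freight + insurance
CIF = 30272.70 + 426.21 + 4622.43 + 339.10 = 35660.44
Import duty = 35660.44 × 12.1% = 4314.91

CIF value: CAD 35660.44; import duty: CAD 4314.91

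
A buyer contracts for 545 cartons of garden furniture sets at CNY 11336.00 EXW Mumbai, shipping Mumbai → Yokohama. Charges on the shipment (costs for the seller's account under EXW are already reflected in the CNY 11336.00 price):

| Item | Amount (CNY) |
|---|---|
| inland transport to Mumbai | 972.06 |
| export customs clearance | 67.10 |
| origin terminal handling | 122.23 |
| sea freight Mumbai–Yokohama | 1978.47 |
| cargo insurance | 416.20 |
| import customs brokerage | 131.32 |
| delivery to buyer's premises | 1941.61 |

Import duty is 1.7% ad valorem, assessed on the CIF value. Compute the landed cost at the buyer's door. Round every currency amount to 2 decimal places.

Total landed cost: CNY 17218.16

EXW: the seller makes goods available at their premises; the buyer bears all onward costs.
CIF value = EXW price + inland to port + export clearance + origin terminal + freight + insurance = 11336.00 + 972.06 + 67.10 + 122.23 + 1978.47 + 416.20 = 14892.06
Import duty = 14892.06 × 1.7% = 253.17
Buyer bears: inland to port 972.06 + export clearance 67.10 + origin terminal 122.23 + freight 1978.47 + insurance 416.20 + brokerage 131.32 + delivery 1941.61 + duty 253.17 = 5882.16
Landed cost = invoice 11336.00 + 5882.16 = 17218.16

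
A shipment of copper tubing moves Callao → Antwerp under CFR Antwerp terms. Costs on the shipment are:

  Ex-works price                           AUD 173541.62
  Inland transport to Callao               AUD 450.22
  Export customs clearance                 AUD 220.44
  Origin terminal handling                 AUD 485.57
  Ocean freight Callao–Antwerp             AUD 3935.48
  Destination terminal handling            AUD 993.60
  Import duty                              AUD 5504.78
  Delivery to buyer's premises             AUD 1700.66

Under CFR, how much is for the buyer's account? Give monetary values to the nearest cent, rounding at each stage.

CFR: the seller pays costs through ocean freight to the destination port, but not insurance.
Seller's account: goods 173541.62 + inland to port 450.22 + export clearance 220.44 + origin terminal 485.57 + freight 3935.48 = 178633.33
Buyer's account: destination terminal 993.60 + duty 5504.78 + delivery 1700.66 = 8199.04

Buyer's account: AUD 8199.04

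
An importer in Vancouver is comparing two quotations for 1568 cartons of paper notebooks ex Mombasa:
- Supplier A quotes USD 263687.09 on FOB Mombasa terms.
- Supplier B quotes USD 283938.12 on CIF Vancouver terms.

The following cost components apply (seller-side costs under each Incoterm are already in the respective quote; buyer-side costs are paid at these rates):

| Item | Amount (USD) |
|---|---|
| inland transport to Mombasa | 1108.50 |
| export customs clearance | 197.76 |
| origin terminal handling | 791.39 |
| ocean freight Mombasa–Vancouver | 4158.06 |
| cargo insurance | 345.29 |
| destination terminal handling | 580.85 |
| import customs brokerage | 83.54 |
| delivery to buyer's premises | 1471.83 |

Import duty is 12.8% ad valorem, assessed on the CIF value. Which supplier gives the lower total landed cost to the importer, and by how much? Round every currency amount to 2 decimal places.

Supplier A (FOB):
CIF value = FOB price + freight + insurance = 263687.09 + 4158.06 + 345.29 = 268190.44
Import duty = 268190.44 × 12.8% = 34328.38
Buyer bears (A): 4158.06 + 345.29 + 580.85 + 83.54 + 1471.83 = 6639.57
Landed cost (A) = invoice 263687.09 + 6639.57 + duty 34328.38 = 304655.04
Supplier B (CIF):
The CIF price already equals the CIF value: 283938.12
Import duty = 283938.12 × 12.8% = 36344.08
Buyer bears (B): 580.85 + 83.54 + 1471.83 = 2136.22
Landed cost (B) = invoice 283938.12 + 2136.22 + duty 36344.08 = 322418.42
Difference = |304655.04 − 322418.42| = 17763.38

Supplier A is cheaper by USD 17763.38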